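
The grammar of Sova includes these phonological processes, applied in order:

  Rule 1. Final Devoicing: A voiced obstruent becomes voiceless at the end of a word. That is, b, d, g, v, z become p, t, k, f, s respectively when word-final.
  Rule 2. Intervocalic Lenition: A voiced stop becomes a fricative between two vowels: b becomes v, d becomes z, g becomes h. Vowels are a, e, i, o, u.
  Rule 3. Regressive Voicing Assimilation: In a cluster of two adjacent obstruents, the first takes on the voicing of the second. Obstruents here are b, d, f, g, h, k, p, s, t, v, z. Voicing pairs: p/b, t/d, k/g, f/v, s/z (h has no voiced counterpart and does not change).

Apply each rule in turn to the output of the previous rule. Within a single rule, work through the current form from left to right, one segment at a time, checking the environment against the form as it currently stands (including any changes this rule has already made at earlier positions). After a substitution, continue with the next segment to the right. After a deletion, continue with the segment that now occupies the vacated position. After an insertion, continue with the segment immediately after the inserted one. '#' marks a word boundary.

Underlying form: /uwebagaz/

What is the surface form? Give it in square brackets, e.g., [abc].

Rule 1 Final Devoicing: [uwebagaz] → [uwebagas]
Rule 2 Intervocalic Lenition: [uwebagas] → [uwevahas]
Rule 3 Regressive Voicing Assimilation: no change — [uwevahas]

[uwevahas]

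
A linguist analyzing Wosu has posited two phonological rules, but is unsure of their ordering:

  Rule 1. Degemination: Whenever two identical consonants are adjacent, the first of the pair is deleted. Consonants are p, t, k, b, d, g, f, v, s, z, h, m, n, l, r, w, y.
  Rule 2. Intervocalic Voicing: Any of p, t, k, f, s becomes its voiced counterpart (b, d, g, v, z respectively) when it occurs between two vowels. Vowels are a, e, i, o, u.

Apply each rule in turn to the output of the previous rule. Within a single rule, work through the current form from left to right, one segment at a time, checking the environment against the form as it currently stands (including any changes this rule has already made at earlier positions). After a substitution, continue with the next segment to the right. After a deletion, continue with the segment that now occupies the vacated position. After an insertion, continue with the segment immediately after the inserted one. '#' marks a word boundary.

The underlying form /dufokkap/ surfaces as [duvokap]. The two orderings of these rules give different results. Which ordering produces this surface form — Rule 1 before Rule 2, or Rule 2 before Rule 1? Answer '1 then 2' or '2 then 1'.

Order 1 then 2:
  1 Degemination: [dufokkap] → [dufokap]
  2 Intervocalic Voicing: [dufokap] → [duvogap]
  result: [duvogap]
Order 2 then 1:
  2 Intervocalic Voicing: [dufokkap] → [duvokkap]
  1 Degemination: [duvokkap] → [duvokap]
  result: [duvokap]

2 then 1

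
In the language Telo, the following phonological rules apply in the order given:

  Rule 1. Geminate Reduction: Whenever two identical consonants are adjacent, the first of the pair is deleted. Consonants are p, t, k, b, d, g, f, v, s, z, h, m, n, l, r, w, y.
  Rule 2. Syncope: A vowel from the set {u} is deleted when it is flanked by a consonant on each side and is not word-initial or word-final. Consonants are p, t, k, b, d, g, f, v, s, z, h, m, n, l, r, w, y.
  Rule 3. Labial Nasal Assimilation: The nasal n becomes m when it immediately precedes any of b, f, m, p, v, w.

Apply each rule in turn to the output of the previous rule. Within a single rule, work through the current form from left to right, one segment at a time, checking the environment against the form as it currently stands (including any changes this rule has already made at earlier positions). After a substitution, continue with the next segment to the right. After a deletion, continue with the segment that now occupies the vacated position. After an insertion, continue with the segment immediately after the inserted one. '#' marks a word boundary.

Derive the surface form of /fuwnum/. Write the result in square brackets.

[fwmm]

Rule 1 Geminate Reduction: no change — [fuwnum]
Rule 2 Syncope: [fuwnum] → [fwnm]
Rule 3 Labial Nasal Assimilation: [fwnm] → [fwmm]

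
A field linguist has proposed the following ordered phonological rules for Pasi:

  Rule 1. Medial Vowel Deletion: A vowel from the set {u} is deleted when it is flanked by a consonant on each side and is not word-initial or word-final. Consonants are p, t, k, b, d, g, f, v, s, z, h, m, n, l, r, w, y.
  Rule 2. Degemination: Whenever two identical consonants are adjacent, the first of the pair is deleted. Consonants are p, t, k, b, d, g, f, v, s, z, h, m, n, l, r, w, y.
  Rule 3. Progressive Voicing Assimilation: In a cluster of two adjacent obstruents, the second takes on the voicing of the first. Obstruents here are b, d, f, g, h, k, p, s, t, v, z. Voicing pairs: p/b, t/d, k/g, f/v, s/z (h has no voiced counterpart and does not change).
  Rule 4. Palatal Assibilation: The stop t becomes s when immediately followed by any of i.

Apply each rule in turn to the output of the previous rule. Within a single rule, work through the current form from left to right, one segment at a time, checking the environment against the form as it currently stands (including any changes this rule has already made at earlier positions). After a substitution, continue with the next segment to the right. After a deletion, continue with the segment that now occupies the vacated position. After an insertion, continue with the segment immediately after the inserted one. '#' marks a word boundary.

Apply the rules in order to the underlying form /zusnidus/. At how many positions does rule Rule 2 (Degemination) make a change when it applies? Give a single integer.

Rule 1 Medial Vowel Deletion: [zusnidus] → [zsnids]
Rule 2 Degemination: no change — [zsnids]
Rule 3 Progressive Voicing Assimilation: [zsnids] → [zznidz]
Rule 4 Palatal Assibilation: no change — [zznidz]
Rule Rule 2 changed 0 position(s).

0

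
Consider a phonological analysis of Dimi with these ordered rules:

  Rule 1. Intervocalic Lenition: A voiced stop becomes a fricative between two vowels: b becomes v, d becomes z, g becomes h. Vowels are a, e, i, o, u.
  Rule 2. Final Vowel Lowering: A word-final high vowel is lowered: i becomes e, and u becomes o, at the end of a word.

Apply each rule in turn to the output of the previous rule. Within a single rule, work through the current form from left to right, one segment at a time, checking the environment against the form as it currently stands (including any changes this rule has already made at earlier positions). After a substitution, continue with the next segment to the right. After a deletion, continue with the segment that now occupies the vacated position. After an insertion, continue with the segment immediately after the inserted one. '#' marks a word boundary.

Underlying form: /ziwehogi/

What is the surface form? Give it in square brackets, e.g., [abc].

[ziwehohe]

Rule 1 Intervocalic Lenition: [ziwehogi] → [ziwehohi]
Rule 2 Final Vowel Lowering: [ziwehohi] → [ziwehohe]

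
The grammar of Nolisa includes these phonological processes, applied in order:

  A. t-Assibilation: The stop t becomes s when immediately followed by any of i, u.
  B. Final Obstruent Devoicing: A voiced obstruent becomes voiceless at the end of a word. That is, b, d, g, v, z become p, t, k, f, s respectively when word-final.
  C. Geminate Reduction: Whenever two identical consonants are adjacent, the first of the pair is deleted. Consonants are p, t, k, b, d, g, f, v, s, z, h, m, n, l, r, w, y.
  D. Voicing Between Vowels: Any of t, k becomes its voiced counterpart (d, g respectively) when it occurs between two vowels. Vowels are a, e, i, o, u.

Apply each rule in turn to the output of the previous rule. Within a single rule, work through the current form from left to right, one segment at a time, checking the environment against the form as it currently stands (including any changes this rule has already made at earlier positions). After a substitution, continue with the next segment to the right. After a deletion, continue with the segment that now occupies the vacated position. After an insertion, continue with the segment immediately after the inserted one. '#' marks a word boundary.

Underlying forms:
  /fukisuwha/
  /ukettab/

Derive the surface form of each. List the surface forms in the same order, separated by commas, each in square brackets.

[fugisuwha], [ugedap]

/fukisuwha/:
  A t-Assibilation: no change — [fukisuwha]
  B Final Obstruent Devoicing: no change — [fukisuwha]
  C Geminate Reduction: no change — [fukisuwha]
  D Voicing Between Vowels: [fukisuwha] → [fugisuwha]
/ukettab/:
  A t-Assibilation: no change — [ukettab]
  B Final Obstruent Devoicing: [ukettab] → [ukettap]
  C Geminate Reduction: [ukettap] → [uketap]
  D Voicing Between Vowels: [uketap] → [ugedap]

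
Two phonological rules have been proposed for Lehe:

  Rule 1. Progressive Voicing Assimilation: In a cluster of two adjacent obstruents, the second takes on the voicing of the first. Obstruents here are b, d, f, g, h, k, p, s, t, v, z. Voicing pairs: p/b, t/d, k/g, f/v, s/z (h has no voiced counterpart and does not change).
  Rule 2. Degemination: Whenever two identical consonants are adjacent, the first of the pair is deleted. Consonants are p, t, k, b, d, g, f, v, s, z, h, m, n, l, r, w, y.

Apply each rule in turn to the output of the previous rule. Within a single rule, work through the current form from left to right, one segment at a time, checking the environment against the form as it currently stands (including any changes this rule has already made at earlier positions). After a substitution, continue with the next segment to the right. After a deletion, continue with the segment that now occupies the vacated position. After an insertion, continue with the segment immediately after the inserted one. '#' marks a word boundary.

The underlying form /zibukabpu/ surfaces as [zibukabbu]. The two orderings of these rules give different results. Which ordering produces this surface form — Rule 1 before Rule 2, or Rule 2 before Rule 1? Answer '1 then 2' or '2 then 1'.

2 then 1

Order 1 then 2:
  1 Progressive Voicing Assimilation: [zibukabpu] → [zibukabbu]
  2 Degemination: [zibukabbu] → [zibukabu]
  result: [zibukabu]
Order 2 then 1:
  2 Degemination: no change — [zibukabpu]
  1 Progressive Voicing Assimilation: [zibukabpu] → [zibukabbu]
  result: [zibukabbu]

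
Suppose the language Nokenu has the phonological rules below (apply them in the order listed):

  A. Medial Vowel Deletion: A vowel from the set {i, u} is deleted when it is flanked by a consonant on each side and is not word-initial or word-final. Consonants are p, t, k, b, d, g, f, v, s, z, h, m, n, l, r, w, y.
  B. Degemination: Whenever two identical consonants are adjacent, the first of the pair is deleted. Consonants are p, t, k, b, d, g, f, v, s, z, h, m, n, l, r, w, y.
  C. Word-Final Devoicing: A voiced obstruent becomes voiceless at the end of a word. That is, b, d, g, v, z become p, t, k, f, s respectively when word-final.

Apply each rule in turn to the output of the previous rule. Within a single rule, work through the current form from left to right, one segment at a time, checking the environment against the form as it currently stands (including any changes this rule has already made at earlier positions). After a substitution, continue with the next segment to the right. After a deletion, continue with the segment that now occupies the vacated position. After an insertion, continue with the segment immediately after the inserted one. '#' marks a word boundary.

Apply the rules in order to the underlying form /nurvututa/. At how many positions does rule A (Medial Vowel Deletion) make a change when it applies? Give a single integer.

A Medial Vowel Deletion: [nurvututa] → [nrvtta]
B Degemination: [nrvtta] → [nrvta]
C Word-Final Devoicing: no change — [nrvta]
Rule A changed 3 position(s).

3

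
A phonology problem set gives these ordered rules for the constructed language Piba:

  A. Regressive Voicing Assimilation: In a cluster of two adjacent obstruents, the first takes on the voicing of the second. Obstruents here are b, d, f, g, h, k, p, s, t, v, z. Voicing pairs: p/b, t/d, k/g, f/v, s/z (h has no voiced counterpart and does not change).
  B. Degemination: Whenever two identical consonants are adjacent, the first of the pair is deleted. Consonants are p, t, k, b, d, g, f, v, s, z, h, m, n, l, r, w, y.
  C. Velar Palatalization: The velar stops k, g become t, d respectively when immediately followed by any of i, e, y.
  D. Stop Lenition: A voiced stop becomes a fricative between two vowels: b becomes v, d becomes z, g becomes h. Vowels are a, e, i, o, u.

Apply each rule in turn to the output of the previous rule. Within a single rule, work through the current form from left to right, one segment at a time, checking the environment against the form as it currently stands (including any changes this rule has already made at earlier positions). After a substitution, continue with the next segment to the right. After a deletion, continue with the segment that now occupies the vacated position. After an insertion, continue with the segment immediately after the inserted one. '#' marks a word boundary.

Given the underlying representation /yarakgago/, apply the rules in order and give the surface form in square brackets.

A Regressive Voicing Assimilation: [yarakgago] → [yaraggago]
B Degemination: [yaraggago] → [yaragago]
C Velar Palatalization: no change — [yaragago]
D Stop Lenition: [yaragago] → [yarahaho]

[yarahaho]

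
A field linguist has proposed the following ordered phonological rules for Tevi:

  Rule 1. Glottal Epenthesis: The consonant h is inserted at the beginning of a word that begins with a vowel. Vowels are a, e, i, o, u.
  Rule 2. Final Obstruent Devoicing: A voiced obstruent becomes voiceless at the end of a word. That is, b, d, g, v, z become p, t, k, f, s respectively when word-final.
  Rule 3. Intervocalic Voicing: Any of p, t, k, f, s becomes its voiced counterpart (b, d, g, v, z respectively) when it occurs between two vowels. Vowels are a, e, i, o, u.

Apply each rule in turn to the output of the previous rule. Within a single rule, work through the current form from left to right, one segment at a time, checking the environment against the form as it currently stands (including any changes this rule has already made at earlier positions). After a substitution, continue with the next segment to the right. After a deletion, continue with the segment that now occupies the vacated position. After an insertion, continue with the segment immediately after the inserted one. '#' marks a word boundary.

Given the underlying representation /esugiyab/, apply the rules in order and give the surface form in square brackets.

[hezugiyap]

Rule 1 Glottal Epenthesis: [esugiyab] → [hesugiyab]
Rule 2 Final Obstruent Devoicing: [hesugiyab] → [hesugiyap]
Rule 3 Intervocalic Voicing: [hesugiyap] → [hezugiyap]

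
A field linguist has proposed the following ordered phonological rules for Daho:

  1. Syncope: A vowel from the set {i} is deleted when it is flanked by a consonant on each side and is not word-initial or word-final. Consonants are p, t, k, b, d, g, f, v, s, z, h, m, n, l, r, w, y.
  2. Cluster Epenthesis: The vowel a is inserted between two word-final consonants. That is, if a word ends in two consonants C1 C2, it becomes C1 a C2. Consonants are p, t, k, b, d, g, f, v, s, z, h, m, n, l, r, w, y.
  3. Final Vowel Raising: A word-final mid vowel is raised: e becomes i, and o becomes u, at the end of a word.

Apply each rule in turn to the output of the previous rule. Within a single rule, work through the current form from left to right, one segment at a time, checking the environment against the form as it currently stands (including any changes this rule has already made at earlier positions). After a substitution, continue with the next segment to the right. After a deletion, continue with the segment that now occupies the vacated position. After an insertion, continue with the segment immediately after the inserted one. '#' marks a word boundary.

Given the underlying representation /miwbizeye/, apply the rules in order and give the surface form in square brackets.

[mwbzeyi]

1 Syncope: [miwbizeye] → [mwbzeye]
2 Cluster Epenthesis: no change — [mwbzeye]
3 Final Vowel Raising: [mwbzeye] → [mwbzeyi]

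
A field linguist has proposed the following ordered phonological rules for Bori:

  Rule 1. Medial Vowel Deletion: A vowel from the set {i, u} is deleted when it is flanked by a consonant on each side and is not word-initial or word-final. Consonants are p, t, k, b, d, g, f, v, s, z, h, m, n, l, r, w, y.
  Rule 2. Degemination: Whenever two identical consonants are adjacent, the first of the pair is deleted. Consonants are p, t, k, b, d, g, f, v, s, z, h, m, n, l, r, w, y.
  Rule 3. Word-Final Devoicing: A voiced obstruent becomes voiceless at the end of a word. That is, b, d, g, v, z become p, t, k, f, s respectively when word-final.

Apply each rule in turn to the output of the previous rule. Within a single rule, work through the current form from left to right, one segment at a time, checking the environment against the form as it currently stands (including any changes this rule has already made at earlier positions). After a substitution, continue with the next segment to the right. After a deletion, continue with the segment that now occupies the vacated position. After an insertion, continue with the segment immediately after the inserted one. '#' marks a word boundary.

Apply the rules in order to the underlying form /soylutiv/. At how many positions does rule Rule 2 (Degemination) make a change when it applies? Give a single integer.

Rule 1 Medial Vowel Deletion: [soylutiv] → [soyltv]
Rule 2 Degemination: no change — [soyltv]
Rule 3 Word-Final Devoicing: [soyltv] → [soyltf]
Rule Rule 2 changed 0 position(s).

0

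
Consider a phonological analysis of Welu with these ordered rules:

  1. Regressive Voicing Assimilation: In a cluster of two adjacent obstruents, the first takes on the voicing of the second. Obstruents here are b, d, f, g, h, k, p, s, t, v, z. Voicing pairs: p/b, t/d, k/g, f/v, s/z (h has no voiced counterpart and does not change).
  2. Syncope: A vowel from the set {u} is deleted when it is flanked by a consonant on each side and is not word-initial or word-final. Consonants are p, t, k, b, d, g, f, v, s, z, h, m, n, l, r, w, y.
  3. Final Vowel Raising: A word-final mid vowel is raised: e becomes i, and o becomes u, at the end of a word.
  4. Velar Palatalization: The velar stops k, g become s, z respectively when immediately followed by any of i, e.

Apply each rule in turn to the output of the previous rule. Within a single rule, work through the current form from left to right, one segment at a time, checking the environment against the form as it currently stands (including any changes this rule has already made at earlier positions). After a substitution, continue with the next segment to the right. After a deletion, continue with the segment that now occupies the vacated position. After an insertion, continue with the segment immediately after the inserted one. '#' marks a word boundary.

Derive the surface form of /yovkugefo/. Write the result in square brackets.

[yofkzefu]

1 Regressive Voicing Assimilation: [yovkugefo] → [yofkugefo]
2 Syncope: [yofkugefo] → [yofkgefo]
3 Final Vowel Raising: [yofkgefo] → [yofkgefu]
4 Velar Palatalization: [yofkgefu] → [yofkzefu]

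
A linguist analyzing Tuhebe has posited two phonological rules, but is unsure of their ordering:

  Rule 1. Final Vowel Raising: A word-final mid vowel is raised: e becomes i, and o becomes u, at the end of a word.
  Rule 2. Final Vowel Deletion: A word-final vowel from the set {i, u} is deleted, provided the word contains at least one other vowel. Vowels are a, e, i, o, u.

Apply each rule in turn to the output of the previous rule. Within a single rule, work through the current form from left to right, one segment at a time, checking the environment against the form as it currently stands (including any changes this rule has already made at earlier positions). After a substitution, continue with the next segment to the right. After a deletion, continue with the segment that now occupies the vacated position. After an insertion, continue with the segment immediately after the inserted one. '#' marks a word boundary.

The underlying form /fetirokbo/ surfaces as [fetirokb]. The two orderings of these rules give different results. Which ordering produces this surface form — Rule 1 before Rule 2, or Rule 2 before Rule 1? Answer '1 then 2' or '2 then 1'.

Order 1 then 2:
  1 Final Vowel Raising: [fetirokbo] → [fetirokbu]
  2 Final Vowel Deletion: [fetirokbu] → [fetirokb]
  result: [fetirokb]
Order 2 then 1:
  2 Final Vowel Deletion: no change — [fetirokbo]
  1 Final Vowel Raising: [fetirokbo] → [fetirokbu]
  result: [fetirokbu]

1 then 2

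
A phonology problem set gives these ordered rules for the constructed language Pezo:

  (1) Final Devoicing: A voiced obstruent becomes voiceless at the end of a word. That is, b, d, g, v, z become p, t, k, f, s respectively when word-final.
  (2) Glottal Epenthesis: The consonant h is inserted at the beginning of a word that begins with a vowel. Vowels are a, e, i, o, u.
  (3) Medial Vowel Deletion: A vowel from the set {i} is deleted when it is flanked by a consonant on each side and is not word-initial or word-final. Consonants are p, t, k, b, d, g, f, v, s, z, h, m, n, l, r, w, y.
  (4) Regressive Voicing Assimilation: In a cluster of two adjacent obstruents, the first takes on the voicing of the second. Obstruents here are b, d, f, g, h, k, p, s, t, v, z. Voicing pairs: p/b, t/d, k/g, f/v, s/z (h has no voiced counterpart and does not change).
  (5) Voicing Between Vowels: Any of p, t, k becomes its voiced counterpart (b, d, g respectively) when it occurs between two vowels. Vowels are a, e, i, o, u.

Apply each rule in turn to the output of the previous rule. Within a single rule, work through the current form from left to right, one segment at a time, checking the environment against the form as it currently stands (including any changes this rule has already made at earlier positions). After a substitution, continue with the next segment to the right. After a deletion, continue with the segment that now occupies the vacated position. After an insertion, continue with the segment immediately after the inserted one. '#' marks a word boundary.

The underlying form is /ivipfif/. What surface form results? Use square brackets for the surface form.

[hfpff]

(1) Final Devoicing: no change — [ivipfif]
(2) Glottal Epenthesis: [ivipfif] → [hivipfif]
(3) Medial Vowel Deletion: [hivipfif] → [hvpff]
(4) Regressive Voicing Assimilation: [hvpff] → [hfpff]
(5) Voicing Between Vowels: no change — [hfpff]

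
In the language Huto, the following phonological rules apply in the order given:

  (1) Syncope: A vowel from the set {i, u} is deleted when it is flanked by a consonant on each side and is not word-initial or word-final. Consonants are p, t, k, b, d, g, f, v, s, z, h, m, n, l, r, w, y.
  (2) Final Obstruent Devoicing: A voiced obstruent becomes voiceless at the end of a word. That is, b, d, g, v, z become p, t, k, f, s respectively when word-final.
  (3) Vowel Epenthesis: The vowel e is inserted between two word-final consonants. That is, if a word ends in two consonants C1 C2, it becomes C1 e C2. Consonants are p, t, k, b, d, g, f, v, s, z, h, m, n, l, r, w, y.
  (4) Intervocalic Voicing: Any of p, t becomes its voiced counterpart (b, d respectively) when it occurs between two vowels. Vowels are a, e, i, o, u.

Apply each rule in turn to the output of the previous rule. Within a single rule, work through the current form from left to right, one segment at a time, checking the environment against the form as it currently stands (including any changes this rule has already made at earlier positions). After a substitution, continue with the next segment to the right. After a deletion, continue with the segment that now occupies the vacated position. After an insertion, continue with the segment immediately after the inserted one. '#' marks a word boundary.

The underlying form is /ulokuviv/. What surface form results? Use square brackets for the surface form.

(1) Syncope: [ulokuviv] → [ulokvv]
(2) Final Obstruent Devoicing: [ulokvv] → [ulokvf]
(3) Vowel Epenthesis: [ulokvf] → [ulokvef]
(4) Intervocalic Voicing: no change — [ulokvef]

[ulokvef]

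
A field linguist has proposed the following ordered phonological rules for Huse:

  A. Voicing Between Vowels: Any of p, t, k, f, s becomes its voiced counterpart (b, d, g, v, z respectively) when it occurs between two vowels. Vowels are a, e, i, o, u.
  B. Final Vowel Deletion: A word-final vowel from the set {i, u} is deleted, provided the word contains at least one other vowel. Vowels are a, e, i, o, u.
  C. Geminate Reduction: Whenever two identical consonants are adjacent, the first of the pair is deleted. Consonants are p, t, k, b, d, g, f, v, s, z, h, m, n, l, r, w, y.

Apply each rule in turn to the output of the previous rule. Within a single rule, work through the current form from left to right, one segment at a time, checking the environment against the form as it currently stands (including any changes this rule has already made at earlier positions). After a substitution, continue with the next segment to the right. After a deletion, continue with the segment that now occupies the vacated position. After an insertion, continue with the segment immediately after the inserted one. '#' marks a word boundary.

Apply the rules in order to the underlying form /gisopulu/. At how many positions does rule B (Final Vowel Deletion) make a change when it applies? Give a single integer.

1

A Voicing Between Vowels: [gisopulu] → [gizobulu]
B Final Vowel Deletion: [gizobulu] → [gizobul]
C Geminate Reduction: no change — [gizobul]
Rule B changed 1 position(s).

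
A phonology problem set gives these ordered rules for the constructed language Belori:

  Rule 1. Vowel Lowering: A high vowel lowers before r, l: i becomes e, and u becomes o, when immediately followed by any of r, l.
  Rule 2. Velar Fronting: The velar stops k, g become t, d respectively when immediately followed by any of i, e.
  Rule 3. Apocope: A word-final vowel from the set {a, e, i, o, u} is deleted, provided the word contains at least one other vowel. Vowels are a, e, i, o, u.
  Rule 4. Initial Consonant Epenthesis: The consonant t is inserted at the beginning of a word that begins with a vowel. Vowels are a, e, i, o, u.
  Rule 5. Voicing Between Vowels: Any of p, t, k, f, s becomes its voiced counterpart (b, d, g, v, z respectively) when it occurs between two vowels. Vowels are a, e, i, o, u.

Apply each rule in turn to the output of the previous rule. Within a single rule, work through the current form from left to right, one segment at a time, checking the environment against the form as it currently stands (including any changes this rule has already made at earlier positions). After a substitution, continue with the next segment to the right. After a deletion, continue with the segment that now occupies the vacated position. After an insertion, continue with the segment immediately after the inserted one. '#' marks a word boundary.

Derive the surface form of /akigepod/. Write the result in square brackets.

Rule 1 Vowel Lowering: no change — [akigepod]
Rule 2 Velar Fronting: [akigepod] → [atidepod]
Rule 3 Apocope: no change — [atidepod]
Rule 4 Initial Consonant Epenthesis: [atidepod] → [tatidepod]
Rule 5 Voicing Between Vowels: [tatidepod] → [tadidebod]

[tadidebod]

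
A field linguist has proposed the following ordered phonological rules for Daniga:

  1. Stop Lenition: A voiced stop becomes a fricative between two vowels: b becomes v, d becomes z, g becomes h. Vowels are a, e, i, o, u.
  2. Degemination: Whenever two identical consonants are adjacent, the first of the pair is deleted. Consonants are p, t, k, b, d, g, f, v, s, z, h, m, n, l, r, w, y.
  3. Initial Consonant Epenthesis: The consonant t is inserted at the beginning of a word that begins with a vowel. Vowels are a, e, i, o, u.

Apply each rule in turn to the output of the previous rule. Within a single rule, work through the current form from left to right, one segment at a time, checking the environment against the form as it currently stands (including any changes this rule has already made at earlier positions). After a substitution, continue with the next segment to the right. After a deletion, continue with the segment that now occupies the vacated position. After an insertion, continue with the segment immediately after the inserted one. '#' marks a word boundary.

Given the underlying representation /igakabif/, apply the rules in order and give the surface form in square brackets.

[tihakavif]

1 Stop Lenition: [igakabif] → [ihakavif]
2 Degemination: no change — [ihakavif]
3 Initial Consonant Epenthesis: [ihakavif] → [tihakavif]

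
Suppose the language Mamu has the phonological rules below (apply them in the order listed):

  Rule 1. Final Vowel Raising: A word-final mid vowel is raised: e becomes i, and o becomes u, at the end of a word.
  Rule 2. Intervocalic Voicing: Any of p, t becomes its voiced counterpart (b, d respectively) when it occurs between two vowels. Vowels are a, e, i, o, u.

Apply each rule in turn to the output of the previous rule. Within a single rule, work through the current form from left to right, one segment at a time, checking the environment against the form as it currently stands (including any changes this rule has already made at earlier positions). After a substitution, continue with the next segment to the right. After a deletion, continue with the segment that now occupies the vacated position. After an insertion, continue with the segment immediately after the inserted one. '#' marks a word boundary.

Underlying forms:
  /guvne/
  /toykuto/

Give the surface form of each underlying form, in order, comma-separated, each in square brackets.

/guvne/:
  Rule 1 Final Vowel Raising: [guvne] → [guvni]
  Rule 2 Intervocalic Voicing: no change — [guvni]
/toykuto/:
  Rule 1 Final Vowel Raising: [toykuto] → [toykutu]
  Rule 2 Intervocalic Voicing: [toykutu] → [toykudu]

[guvni], [toykudu]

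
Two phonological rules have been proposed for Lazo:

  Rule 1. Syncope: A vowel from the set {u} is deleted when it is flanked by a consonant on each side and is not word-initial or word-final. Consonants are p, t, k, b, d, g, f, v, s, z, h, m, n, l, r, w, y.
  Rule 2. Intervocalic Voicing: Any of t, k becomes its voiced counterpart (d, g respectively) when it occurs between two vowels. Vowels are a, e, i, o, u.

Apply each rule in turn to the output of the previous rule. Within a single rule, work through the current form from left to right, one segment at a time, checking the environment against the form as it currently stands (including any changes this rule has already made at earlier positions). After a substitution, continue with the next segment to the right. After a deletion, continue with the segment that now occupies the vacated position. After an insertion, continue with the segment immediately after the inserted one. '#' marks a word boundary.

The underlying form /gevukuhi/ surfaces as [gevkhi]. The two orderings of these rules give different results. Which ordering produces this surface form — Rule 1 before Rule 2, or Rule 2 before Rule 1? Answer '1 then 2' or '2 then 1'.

Order 1 then 2:
  1 Syncope: [gevukuhi] → [gevkhi]
  2 Intervocalic Voicing: no change — [gevkhi]
  result: [gevkhi]
Order 2 then 1:
  2 Intervocalic Voicing: [gevukuhi] → [gevuguhi]
  1 Syncope: [gevuguhi] → [gevghi]
  result: [gevghi]

1 then 2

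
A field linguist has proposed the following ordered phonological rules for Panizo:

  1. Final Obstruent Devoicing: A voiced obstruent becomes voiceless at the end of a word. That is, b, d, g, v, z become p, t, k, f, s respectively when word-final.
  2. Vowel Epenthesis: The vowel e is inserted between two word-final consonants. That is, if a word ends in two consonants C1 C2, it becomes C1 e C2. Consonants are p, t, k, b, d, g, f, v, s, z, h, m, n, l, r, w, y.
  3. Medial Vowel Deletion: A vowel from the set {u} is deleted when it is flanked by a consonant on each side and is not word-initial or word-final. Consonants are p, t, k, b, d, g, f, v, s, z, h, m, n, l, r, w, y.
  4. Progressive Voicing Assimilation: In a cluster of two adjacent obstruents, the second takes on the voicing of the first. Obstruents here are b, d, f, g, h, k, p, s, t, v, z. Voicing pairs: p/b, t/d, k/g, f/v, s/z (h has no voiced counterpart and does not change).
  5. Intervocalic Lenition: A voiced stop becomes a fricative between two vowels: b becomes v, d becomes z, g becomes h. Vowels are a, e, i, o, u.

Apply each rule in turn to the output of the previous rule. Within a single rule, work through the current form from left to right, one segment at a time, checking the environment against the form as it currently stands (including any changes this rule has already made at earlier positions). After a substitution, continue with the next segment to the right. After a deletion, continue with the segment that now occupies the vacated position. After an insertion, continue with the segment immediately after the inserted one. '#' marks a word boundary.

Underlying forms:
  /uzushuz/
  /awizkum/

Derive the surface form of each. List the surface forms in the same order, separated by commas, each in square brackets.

[uzzhs], [awizgm]

/uzushuz/:
  1 Final Obstruent Devoicing: [uzushuz] → [uzushus]
  2 Vowel Epenthesis: no change — [uzushus]
  3 Medial Vowel Deletion: [uzushus] → [uzshs]
  4 Progressive Voicing Assimilation: [uzshs] → [uzzhs]
  5 Intervocalic Lenition: no change — [uzzhs]
/awizkum/:
  1 Final Obstruent Devoicing: no change — [awizkum]
  2 Vowel Epenthesis: no change — [awizkum]
  3 Medial Vowel Deletion: [awizkum] → [awizkm]
  4 Progressive Voicing Assimilation: [awizkm] → [awizgm]
  5 Intervocalic Lenition: no change — [awizgm]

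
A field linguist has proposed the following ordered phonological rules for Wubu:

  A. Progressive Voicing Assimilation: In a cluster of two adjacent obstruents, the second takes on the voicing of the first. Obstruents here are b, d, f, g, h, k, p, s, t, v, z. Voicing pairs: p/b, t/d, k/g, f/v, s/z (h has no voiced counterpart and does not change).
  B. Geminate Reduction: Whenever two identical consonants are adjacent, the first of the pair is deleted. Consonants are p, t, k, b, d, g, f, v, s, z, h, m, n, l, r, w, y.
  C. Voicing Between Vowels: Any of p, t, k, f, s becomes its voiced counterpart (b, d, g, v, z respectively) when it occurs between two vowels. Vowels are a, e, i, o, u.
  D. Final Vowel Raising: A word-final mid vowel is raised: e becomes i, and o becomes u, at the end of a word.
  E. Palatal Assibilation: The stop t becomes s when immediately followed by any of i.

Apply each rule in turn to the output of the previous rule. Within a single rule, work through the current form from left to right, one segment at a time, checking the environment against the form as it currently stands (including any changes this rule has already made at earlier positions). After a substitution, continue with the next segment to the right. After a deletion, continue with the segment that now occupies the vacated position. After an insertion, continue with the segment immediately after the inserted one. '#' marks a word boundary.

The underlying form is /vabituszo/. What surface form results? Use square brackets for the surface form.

A Progressive Voicing Assimilation: [vabituszo] → [vabitusso]
B Geminate Reduction: [vabitusso] → [vabituso]
C Voicing Between Vowels: [vabituso] → [vabiduzo]
D Final Vowel Raising: [vabiduzo] → [vabiduzu]
E Palatal Assibilation: no change — [vabiduzu]

[vabiduzu]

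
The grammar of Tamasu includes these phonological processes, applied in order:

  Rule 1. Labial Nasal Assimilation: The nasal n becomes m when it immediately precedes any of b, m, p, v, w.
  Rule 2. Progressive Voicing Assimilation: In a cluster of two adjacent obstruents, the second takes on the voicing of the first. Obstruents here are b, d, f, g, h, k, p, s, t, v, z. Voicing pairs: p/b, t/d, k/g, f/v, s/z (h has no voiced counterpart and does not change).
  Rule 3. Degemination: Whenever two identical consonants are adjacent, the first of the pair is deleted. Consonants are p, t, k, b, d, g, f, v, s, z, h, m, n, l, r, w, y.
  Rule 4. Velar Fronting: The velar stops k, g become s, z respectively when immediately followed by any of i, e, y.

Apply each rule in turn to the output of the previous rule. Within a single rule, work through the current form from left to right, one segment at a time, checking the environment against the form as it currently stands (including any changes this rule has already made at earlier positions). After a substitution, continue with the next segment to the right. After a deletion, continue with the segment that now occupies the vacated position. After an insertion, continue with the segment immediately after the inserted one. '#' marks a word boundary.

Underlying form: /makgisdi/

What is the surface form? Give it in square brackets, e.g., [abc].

[masisti]

Rule 1 Labial Nasal Assimilation: no change — [makgisdi]
Rule 2 Progressive Voicing Assimilation: [makgisdi] → [makkisti]
Rule 3 Degemination: [makkisti] → [makisti]
Rule 4 Velar Fronting: [makisti] → [masisti]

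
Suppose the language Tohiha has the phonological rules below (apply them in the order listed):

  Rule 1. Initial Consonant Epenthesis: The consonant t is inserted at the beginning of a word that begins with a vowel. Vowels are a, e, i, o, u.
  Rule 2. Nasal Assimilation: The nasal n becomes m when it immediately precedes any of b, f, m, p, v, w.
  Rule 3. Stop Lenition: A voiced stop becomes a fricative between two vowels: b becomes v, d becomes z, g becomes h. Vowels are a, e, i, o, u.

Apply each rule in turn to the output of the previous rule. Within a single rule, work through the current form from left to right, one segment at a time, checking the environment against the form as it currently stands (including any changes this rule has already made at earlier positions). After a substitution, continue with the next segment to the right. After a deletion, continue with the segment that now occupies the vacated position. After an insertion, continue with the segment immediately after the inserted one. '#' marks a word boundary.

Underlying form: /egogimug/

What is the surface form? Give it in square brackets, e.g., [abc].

Rule 1 Initial Consonant Epenthesis: [egogimug] → [tegogimug]
Rule 2 Nasal Assimilation: no change — [tegogimug]
Rule 3 Stop Lenition: [tegogimug] → [tehohimug]

[tehohimug]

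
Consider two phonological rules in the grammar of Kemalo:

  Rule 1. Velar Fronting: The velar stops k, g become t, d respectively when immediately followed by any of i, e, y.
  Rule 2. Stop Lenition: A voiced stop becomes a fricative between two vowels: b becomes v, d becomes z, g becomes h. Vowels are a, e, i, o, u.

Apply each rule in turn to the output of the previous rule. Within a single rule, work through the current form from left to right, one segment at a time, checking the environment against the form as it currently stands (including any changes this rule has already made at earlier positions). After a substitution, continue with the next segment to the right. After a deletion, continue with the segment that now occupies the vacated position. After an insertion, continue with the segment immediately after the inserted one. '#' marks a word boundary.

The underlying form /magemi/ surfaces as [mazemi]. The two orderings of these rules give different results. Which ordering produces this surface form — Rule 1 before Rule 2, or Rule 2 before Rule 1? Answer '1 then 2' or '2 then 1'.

1 then 2

Order 1 then 2:
  1 Velar Fronting: [magemi] → [mademi]
  2 Stop Lenition: [mademi] → [mazemi]
  result: [mazemi]
Order 2 then 1:
  2 Stop Lenition: [magemi] → [mahemi]
  1 Velar Fronting: no change — [mahemi]
  result: [mahemi]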